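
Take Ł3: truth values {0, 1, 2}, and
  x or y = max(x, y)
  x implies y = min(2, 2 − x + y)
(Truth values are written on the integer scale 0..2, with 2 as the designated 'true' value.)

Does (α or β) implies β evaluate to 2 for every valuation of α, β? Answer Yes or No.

Counterexample: take α = 1, β = 0.
α or β = 1 or 0 = 1
(α or β) implies β = 1 implies 0 = 1
This gives 1 ≠ 2.

No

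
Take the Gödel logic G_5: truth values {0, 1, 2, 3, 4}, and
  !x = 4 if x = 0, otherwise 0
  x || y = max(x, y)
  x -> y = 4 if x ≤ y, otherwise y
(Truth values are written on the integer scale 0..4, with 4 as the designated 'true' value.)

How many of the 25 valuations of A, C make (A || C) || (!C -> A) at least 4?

value 4: 21 assignments (counts)
value 3: 1 assignment
value 2: 1 assignment
value 1: 1 assignment
value 0: 1 assignment
So 21 of the 25 assignments meet the threshold.

21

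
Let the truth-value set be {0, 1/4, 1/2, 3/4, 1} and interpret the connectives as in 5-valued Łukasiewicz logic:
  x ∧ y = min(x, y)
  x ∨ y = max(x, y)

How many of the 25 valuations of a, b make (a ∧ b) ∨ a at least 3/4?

10

value 1: 5 assignments (counts)
value 3/4: 5 assignments (counts)
value 1/2: 5 assignments
value 1/4: 5 assignments
value 0: 5 assignments
So 10 of the 25 assignments meet the threshold.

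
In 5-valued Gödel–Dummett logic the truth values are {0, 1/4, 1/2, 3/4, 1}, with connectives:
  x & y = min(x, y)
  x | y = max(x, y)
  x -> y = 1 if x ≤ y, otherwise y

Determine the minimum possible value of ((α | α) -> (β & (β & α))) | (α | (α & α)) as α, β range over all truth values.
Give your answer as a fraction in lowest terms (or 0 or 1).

1/4

Take α = 1/4, β = 0:
α | α = 1/4 | 1/4 = 1/4
β & α = 0 & 1/4 = 0
β & (β & α) = 0 & 0 = 0
(α | α) -> (β & (β & α)) = 1/4 -> 0 = 0
α & α = 1/4 & 1/4 = 1/4
α | (α & α) = 1/4 | 1/4 = 1/4
((α | α) -> (β & (β & α))) | (α | (α & α)) = 0 | 1/4 = 1/4
No assignment yields a value below 1/4, so this is the minimum.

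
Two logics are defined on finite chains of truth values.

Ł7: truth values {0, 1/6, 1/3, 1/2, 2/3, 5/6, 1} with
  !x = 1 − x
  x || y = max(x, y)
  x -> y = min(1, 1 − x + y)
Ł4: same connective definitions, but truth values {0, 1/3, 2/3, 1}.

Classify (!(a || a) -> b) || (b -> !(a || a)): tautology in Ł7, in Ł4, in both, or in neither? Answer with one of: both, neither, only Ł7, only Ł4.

both

In Ł7: every assignment gives 1 — tautology.
In Ł4: every assignment gives 1 — tautology.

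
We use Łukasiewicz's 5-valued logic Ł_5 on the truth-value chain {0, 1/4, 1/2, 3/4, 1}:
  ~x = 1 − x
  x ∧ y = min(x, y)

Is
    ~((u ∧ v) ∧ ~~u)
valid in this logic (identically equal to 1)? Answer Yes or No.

No

Counterexample: take u = 1/4, v = 1/4.
u ∧ v = 1/4 ∧ 1/4 = 1/4
~u = ~1/4 = 3/4
~~u = ~3/4 = 1/4
(u ∧ v) ∧ ~~u = 1/4 ∧ 1/4 = 1/4
~((u ∧ v) ∧ ~~u) = ~1/4 = 3/4
This gives 3/4 ≠ 1.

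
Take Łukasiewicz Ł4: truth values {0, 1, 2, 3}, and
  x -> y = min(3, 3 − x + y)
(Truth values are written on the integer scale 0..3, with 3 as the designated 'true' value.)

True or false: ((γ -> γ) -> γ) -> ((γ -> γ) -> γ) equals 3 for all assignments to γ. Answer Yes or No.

γ = 0 ↦ 3
γ = 1 ↦ 3
γ = 2 ↦ 3
γ = 3 ↦ 3
Every assignment gives a value ≥ 3.

Yes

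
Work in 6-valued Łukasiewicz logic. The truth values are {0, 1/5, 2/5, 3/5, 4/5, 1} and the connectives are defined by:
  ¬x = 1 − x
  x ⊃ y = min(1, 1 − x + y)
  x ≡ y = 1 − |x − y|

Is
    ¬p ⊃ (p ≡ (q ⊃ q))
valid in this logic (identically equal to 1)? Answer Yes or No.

No

Counterexample: take p = 0, q = 0.
¬p = ¬0 = 1
q ⊃ q = 0 ⊃ 0 = 1
p ≡ (q ⊃ q) = 0 ≡ 1 = 0
¬p ⊃ (p ≡ (q ⊃ q)) = 1 ⊃ 0 = 0
This gives 0 ≠ 1.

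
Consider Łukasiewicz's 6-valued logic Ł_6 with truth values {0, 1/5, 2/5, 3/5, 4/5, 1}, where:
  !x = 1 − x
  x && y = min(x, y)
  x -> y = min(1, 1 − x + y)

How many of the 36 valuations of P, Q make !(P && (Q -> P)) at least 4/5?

12

value 1: 6 assignments (counts)
value 4/5: 6 assignments (counts)
value 3/5: 6 assignments
value 2/5: 6 assignments
value 1/5: 6 assignments
value 0: 6 assignments
So 12 of the 36 assignments meet the threshold.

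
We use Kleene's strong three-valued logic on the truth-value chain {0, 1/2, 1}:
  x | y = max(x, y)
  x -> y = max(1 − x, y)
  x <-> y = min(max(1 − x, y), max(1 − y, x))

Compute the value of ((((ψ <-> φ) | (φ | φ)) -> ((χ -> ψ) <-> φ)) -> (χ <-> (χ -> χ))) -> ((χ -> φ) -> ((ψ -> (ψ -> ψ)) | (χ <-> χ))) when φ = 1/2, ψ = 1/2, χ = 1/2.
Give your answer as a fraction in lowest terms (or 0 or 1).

1/2

ψ <-> φ = 1/2 <-> 1/2 = 1/2
φ | φ = 1/2 | 1/2 = 1/2
(ψ <-> φ) | (φ | φ) = 1/2 | 1/2 = 1/2
χ -> ψ = 1/2 -> 1/2 = 1/2
(χ -> ψ) <-> φ = 1/2 <-> 1/2 = 1/2
((ψ <-> φ) | (φ | φ)) -> ((χ -> ψ) <-> φ) = 1/2 -> 1/2 = 1/2
χ -> χ = 1/2 -> 1/2 = 1/2
χ <-> (χ -> χ) = 1/2 <-> 1/2 = 1/2
(((ψ <-> φ) | (φ | φ)) -> ((χ -> ψ) <-> φ)) -> (χ <-> (χ -> χ)) = 1/2 -> 1/2 = 1/2
χ -> φ = 1/2 -> 1/2 = 1/2
ψ -> ψ = 1/2 -> 1/2 = 1/2
ψ -> (ψ -> ψ) = 1/2 -> 1/2 = 1/2
χ <-> χ = 1/2 <-> 1/2 = 1/2
(ψ -> (ψ -> ψ)) | (χ <-> χ) = 1/2 | 1/2 = 1/2
(χ -> φ) -> ((ψ -> (ψ -> ψ)) | (χ <-> χ)) = 1/2 -> 1/2 = 1/2
((((ψ <-> φ) | (φ | φ)) -> ((χ -> ψ) <-> φ)) -> (χ <-> (χ -> χ))) -> ((χ -> φ) -> ((ψ -> (ψ -> ψ)) | (χ <-> χ))) = 1/2 -> 1/2 = 1/2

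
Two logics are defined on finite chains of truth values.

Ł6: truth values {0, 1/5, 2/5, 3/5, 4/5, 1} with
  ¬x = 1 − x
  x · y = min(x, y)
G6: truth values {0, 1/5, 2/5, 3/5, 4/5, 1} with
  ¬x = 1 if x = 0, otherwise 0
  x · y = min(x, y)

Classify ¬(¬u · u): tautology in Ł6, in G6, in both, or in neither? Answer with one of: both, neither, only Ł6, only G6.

only G6

In Ł6: at u = 1/5 the value is 4/5 — not a tautology.
In G6: every assignment gives 1 — tautology.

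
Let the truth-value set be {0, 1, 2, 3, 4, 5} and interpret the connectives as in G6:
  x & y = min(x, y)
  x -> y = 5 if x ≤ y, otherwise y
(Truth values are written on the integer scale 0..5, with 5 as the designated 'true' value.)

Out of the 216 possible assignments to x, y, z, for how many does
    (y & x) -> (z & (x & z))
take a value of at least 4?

value 5: 161 assignments (counts)
value 4: 1 assignment (counts)
value 3: 4 assignments
value 2: 9 assignments
value 1: 16 assignments
value 0: 25 assignments
So 162 of the 216 assignments meet the threshold.

162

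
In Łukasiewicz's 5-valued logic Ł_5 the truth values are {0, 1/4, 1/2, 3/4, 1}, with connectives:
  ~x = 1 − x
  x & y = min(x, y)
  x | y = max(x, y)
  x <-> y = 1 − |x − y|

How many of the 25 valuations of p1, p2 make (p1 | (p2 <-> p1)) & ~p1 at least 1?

value 1: 1 assignment (counts)
value 3/4: 4 assignments
value 1/2: 7 assignments
value 1/4: 7 assignments
value 0: 6 assignments
So 1 of the 25 assignments meets the threshold.

1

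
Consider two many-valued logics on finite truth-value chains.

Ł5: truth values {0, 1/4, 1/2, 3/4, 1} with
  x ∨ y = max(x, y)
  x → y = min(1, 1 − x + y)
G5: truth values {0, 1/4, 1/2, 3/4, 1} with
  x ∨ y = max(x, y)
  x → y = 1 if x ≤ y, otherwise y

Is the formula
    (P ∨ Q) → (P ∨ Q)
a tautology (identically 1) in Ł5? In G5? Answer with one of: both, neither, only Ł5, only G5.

both

In Ł5: every assignment gives 1 — tautology.
In G5: every assignment gives 1 — tautology.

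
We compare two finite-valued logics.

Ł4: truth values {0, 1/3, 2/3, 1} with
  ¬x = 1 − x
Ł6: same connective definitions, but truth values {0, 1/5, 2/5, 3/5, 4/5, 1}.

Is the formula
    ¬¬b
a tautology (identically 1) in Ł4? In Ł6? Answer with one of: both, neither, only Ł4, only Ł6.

neither

In Ł4: at b = 0 the value is 0 — not a tautology.
In Ł6: at b = 0 the value is 0 — not a tautology.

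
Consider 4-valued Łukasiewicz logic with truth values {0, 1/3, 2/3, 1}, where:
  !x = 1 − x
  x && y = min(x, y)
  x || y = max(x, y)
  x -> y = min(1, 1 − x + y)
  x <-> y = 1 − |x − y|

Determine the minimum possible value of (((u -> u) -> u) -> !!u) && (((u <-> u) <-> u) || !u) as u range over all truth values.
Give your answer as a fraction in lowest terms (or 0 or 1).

Take u = 1/3:
u -> u = 1/3 -> 1/3 = 1
(u -> u) -> u = 1 -> 1/3 = 1/3
!u = !1/3 = 2/3
!!u = !2/3 = 1/3
((u -> u) -> u) -> !!u = 1/3 -> 1/3 = 1
u <-> u = 1/3 <-> 1/3 = 1
(u <-> u) <-> u = 1 <-> 1/3 = 1/3
!u = !1/3 = 2/3
((u <-> u) <-> u) || !u = 1/3 || 2/3 = 2/3
(((u -> u) -> u) -> !!u) && (((u <-> u) <-> u) || !u) = 1 && 2/3 = 2/3
No assignment yields a value below 2/3, so this is the minimum.

2/3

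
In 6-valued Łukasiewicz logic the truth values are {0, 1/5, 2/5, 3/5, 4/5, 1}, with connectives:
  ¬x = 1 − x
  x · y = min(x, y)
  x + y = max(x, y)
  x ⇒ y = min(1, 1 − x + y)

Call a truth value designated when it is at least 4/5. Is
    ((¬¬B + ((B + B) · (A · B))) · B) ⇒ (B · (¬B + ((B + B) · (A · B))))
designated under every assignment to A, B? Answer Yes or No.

Counterexample: take A = 0, B = 4/5.
¬B = ¬4/5 = 1/5
¬¬B = ¬1/5 = 4/5
B + B = 4/5 + 4/5 = 4/5
A · B = 0 · 4/5 = 0
(B + B) · (A · B) = 4/5 · 0 = 0
¬¬B + ((B + B) · (A · B)) = 4/5 + 0 = 4/5
(¬¬B + ((B + B) · (A · B))) · B = 4/5 · 4/5 = 4/5
¬B = ¬4/5 = 1/5
B + B = 4/5 + 4/5 = 4/5
A · B = 0 · 4/5 = 0
(B + B) · (A · B) = 4/5 · 0 = 0
¬B + ((B + B) · (A · B)) = 1/5 + 0 = 1/5
B · (¬B + ((B + B) · (A · B))) = 4/5 · 1/5 = 1/5
((¬¬B + ((B + B) · (A · B))) · B) ⇒ (B · (¬B + ((B + B) · (A · B)))) = 4/5 ⇒ 1/5 = 2/5
This gives 2/5, which is below 4/5.

No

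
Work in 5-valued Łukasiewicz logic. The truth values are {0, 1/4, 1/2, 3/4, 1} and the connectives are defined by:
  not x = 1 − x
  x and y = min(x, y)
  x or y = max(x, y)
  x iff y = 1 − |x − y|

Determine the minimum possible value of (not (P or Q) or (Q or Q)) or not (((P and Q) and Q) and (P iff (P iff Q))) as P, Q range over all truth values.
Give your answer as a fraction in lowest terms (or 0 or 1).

Take P = 1/2, Q = 1/2:
P or Q = 1/2 or 1/2 = 1/2
not (P or Q) = not 1/2 = 1/2
Q or Q = 1/2 or 1/2 = 1/2
not (P or Q) or (Q or Q) = 1/2 or 1/2 = 1/2
P and Q = 1/2 and 1/2 = 1/2
(P and Q) and Q = 1/2 and 1/2 = 1/2
P iff Q = 1/2 iff 1/2 = 1
P iff (P iff Q) = 1/2 iff 1 = 1/2
((P and Q) and Q) and (P iff (P iff Q)) = 1/2 and 1/2 = 1/2
not (((P and Q) and Q) and (P iff (P iff Q))) = not 1/2 = 1/2
(not (P or Q) or (Q or Q)) or not (((P and Q) and Q) and (P iff (P iff Q))) = 1/2 or 1/2 = 1/2
No assignment yields a value below 1/2, so this is the minimum.

1/2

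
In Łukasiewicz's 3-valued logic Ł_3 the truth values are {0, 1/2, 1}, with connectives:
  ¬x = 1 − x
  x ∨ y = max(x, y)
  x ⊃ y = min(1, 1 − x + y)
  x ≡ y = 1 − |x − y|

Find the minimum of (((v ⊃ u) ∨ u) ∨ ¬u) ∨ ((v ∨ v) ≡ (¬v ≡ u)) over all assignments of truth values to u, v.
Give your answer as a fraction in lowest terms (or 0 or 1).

Take u = 1/2, v = 1:
v ⊃ u = 1 ⊃ 1/2 = 1/2
(v ⊃ u) ∨ u = 1/2 ∨ 1/2 = 1/2
¬u = ¬1/2 = 1/2
((v ⊃ u) ∨ u) ∨ ¬u = 1/2 ∨ 1/2 = 1/2
v ∨ v = 1 ∨ 1 = 1
¬v = ¬1 = 0
¬v ≡ u = 0 ≡ 1/2 = 1/2
(v ∨ v) ≡ (¬v ≡ u) = 1 ≡ 1/2 = 1/2
(((v ⊃ u) ∨ u) ∨ ¬u) ∨ ((v ∨ v) ≡ (¬v ≡ u)) = 1/2 ∨ 1/2 = 1/2
No assignment yields a value below 1/2, so this is the minimum.

1/2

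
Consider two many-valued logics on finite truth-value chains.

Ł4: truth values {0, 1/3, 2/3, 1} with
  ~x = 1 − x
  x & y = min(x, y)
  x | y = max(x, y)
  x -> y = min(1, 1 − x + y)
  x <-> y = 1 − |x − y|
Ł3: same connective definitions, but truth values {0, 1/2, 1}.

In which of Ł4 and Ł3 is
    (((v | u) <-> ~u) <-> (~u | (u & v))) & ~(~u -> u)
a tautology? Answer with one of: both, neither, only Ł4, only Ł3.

In Ł4: at u = 0, v = 0 the value is 0 — not a tautology.
In Ł3: at u = 0, v = 0 the value is 0 — not a tautology.

neither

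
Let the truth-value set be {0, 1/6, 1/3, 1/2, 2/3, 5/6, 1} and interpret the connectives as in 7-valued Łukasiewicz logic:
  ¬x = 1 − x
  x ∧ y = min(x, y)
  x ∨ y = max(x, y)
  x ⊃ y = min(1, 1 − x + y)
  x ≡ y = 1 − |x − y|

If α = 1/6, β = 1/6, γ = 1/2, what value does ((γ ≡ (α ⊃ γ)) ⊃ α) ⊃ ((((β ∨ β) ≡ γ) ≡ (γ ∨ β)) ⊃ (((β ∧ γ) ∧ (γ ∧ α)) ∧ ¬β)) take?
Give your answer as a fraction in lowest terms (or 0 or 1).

2/3

α ⊃ γ = 1/6 ⊃ 1/2 = 1
γ ≡ (α ⊃ γ) = 1/2 ≡ 1 = 1/2
(γ ≡ (α ⊃ γ)) ⊃ α = 1/2 ⊃ 1/6 = 2/3
β ∨ β = 1/6 ∨ 1/6 = 1/6
(β ∨ β) ≡ γ = 1/6 ≡ 1/2 = 2/3
γ ∨ β = 1/2 ∨ 1/6 = 1/2
((β ∨ β) ≡ γ) ≡ (γ ∨ β) = 2/3 ≡ 1/2 = 5/6
β ∧ γ = 1/6 ∧ 1/2 = 1/6
γ ∧ α = 1/2 ∧ 1/6 = 1/6
(β ∧ γ) ∧ (γ ∧ α) = 1/6 ∧ 1/6 = 1/6
¬β = ¬1/6 = 5/6
((β ∧ γ) ∧ (γ ∧ α)) ∧ ¬β = 1/6 ∧ 5/6 = 1/6
(((β ∨ β) ≡ γ) ≡ (γ ∨ β)) ⊃ (((β ∧ γ) ∧ (γ ∧ α)) ∧ ¬β) = 5/6 ⊃ 1/6 = 1/3
((γ ≡ (α ⊃ γ)) ⊃ α) ⊃ ((((β ∨ β) ≡ γ) ≡ (γ ∨ β)) ⊃ (((β ∧ γ) ∧ (γ ∧ α)) ∧ ¬β)) = 2/3 ⊃ 1/3 = 2/3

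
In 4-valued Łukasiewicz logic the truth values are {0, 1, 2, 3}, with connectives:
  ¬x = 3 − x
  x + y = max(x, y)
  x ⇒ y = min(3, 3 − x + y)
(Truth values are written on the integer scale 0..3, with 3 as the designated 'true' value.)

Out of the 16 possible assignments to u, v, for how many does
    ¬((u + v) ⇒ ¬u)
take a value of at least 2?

u = 0, v = 0 ↦ 0  <
u = 0, v = 1 ↦ 0  <
u = 0, v = 2 ↦ 0  <
u = 0, v = 3 ↦ 0  <
u = 1, v = 0 ↦ 0  <
u = 1, v = 1 ↦ 0  <
u = 1, v = 2 ↦ 0  <
u = 1, v = 3 ↦ 1  <
u = 2, v = 0 ↦ 1  <
u = 2, v = 1 ↦ 1  <
u = 2, v = 2 ↦ 1  <
u = 2, v = 3 ↦ 2  ≥
u = 3, v = 0 ↦ 3  ≥
u = 3, v = 1 ↦ 3  ≥
u = 3, v = 2 ↦ 3  ≥
u = 3, v = 3 ↦ 3  ≥
So 5 of the 16 assignments meet the threshold.

5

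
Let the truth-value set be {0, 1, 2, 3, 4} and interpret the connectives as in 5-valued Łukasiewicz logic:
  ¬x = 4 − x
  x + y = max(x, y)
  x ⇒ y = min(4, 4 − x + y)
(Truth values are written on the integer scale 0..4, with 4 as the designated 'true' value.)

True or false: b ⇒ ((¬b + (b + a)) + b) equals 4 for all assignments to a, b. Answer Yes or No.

Yes

At a = 1, b = 2, for instance:
¬b = ¬2 = 2
b + a = 2 + 1 = 2
¬b + (b + a) = 2 + 2 = 2
(¬b + (b + a)) + b = 2 + 2 = 2
b ⇒ ((¬b + (b + a)) + b) = 2 ⇒ 2 = 4
and checking the remaining 24 assignments likewise gives ≥ 4 in every case.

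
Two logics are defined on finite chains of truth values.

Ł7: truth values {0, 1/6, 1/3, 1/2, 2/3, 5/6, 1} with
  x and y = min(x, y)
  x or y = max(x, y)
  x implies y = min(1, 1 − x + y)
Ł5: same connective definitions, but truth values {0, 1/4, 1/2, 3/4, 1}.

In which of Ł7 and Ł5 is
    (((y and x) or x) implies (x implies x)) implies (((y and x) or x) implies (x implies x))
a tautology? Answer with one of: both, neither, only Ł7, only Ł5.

both

In Ł7: every assignment gives 1 — tautology.
In Ł5: every assignment gives 1 — tautology.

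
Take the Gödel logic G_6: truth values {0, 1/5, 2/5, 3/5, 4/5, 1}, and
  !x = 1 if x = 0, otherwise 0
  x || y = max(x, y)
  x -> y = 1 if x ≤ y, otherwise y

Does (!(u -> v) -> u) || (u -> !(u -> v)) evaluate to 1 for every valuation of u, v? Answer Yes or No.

Yes

At u = 1/5, v = 4/5, for instance:
u -> v = 1/5 -> 4/5 = 1
!(u -> v) = !1 = 0
!(u -> v) -> u = 0 -> 1/5 = 1
u -> !(u -> v) = 1/5 -> 0 = 0
(!(u -> v) -> u) || (u -> !(u -> v)) = 1 || 0 = 1
and checking the remaining 35 assignments likewise gives ≥ 1 in every case.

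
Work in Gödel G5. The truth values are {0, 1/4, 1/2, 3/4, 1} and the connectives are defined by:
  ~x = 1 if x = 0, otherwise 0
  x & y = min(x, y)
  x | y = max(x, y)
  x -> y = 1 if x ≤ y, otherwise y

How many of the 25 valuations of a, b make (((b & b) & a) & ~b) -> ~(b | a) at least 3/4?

25

value 1: 25 assignments (counts)
So 25 of the 25 assignments meet the threshold.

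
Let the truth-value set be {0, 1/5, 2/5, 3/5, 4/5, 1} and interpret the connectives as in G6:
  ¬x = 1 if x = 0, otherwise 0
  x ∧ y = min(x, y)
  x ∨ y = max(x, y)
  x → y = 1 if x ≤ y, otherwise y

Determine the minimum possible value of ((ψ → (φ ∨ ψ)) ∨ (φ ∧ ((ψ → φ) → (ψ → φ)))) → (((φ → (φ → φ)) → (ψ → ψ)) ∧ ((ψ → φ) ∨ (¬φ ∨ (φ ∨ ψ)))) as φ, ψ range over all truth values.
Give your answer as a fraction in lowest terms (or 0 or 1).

Take φ = 1/5, ψ = 2/5:
φ ∨ ψ = 1/5 ∨ 2/5 = 2/5
ψ → (φ ∨ ψ) = 2/5 → 2/5 = 1
ψ → φ = 2/5 → 1/5 = 1/5
ψ → φ = 2/5 → 1/5 = 1/5
(ψ → φ) → (ψ → φ) = 1/5 → 1/5 = 1
φ ∧ ((ψ → φ) → (ψ → φ)) = 1/5 ∧ 1 = 1/5
(ψ → (φ ∨ ψ)) ∨ (φ ∧ ((ψ → φ) → (ψ → φ))) = 1 ∨ 1/5 = 1
φ → φ = 1/5 → 1/5 = 1
φ → (φ → φ) = 1/5 → 1 = 1
ψ → ψ = 2/5 → 2/5 = 1
(φ → (φ → φ)) → (ψ → ψ) = 1 → 1 = 1
ψ → φ = 2/5 → 1/5 = 1/5
¬φ = ¬1/5 = 0
φ ∨ ψ = 1/5 ∨ 2/5 = 2/5
¬φ ∨ (φ ∨ ψ) = 0 ∨ 2/5 = 2/5
(ψ → φ) ∨ (¬φ ∨ (φ ∨ ψ)) = 1/5 ∨ 2/5 = 2/5
((φ → (φ → φ)) → (ψ → ψ)) ∧ ((ψ → φ) ∨ (¬φ ∨ (φ ∨ ψ))) = 1 ∧ 2/5 = 2/5
((ψ → (φ ∨ ψ)) ∨ (φ ∧ ((ψ → φ) → (ψ → φ)))) → (((φ → (φ → φ)) → (ψ → ψ)) ∧ ((ψ → φ) ∨ (¬φ ∨ (φ ∨ ψ)))) = 1 → 2/5 = 2/5
No assignment yields a value below 2/5, so this is the minimum.

2/5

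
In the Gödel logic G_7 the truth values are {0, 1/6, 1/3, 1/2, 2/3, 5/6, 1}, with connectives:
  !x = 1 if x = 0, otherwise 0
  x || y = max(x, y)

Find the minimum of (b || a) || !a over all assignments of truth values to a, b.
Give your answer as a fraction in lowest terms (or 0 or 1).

1/6

Take a = 1/6, b = 0:
b || a = 0 || 1/6 = 1/6
!a = !1/6 = 0
(b || a) || !a = 1/6 || 0 = 1/6
No assignment yields a value below 1/6, so this is the minimum.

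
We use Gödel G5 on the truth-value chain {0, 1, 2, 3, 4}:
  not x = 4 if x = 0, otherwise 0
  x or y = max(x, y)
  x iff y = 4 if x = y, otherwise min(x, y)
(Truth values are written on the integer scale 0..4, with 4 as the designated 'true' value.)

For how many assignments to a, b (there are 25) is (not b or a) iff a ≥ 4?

value 4: 21 assignments (counts)
value 3: 1 assignment
value 2: 1 assignment
value 1: 1 assignment
value 0: 1 assignment
So 21 of the 25 assignments meet the threshold.

21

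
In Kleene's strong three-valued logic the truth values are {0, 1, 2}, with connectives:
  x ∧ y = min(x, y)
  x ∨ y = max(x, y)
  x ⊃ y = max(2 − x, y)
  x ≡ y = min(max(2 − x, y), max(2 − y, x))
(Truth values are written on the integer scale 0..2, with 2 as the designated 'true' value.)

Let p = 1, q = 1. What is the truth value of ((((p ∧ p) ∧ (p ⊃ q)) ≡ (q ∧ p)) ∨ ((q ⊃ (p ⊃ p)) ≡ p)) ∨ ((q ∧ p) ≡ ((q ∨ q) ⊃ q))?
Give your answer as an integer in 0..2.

1

p ∧ p = 1 ∧ 1 = 1
p ⊃ q = 1 ⊃ 1 = 1
(p ∧ p) ∧ (p ⊃ q) = 1 ∧ 1 = 1
q ∧ p = 1 ∧ 1 = 1
((p ∧ p) ∧ (p ⊃ q)) ≡ (q ∧ p) = 1 ≡ 1 = 1
p ⊃ p = 1 ⊃ 1 = 1
q ⊃ (p ⊃ p) = 1 ⊃ 1 = 1
(q ⊃ (p ⊃ p)) ≡ p = 1 ≡ 1 = 1
(((p ∧ p) ∧ (p ⊃ q)) ≡ (q ∧ p)) ∨ ((q ⊃ (p ⊃ p)) ≡ p) = 1 ∨ 1 = 1
q ∧ p = 1 ∧ 1 = 1
q ∨ q = 1 ∨ 1 = 1
(q ∨ q) ⊃ q = 1 ⊃ 1 = 1
(q ∧ p) ≡ ((q ∨ q) ⊃ q) = 1 ≡ 1 = 1
((((p ∧ p) ∧ (p ⊃ q)) ≡ (q ∧ p)) ∨ ((q ⊃ (p ⊃ p)) ≡ p)) ∨ ((q ∧ p) ≡ ((q ∨ q) ⊃ q)) = 1 ∨ 1 = 1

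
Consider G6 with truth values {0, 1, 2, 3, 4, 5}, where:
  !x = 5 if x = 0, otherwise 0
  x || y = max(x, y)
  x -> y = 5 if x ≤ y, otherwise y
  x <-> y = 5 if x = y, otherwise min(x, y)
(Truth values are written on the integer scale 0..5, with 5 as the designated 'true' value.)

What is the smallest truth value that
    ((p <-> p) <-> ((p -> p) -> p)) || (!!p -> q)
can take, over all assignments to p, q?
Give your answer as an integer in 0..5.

Take p = 1, q = 0:
p <-> p = 1 <-> 1 = 5
p -> p = 1 -> 1 = 5
(p -> p) -> p = 5 -> 1 = 1
(p <-> p) <-> ((p -> p) -> p) = 5 <-> 1 = 1
!p = !1 = 0
!!p = !0 = 5
!!p -> q = 5 -> 0 = 0
((p <-> p) <-> ((p -> p) -> p)) || (!!p -> q) = 1 || 0 = 1
No assignment yields a value below 1, so this is the minimum.

1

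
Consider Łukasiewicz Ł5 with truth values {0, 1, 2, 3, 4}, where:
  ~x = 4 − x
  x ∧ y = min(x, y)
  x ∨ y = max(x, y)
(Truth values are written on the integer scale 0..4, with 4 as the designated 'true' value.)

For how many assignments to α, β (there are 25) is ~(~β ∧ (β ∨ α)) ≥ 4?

value 4: 6 assignments (counts)
value 3: 8 assignments
value 2: 7 assignments
value 1: 3 assignments
value 0: 1 assignment
So 6 of the 25 assignments meet the threshold.

6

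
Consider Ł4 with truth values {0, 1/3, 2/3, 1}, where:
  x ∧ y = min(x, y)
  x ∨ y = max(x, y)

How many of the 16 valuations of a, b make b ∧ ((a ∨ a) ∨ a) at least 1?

1

a = 0, b = 0 ↦ 0  <
a = 0, b = 1/3 ↦ 0  <
a = 0, b = 2/3 ↦ 0  <
a = 0, b = 1 ↦ 0  <
a = 1/3, b = 0 ↦ 0  <
a = 1/3, b = 1/3 ↦ 1/3  <
a = 1/3, b = 2/3 ↦ 1/3  <
a = 1/3, b = 1 ↦ 1/3  <
a = 2/3, b = 0 ↦ 0  <
a = 2/3, b = 1/3 ↦ 1/3  <
a = 2/3, b = 2/3 ↦ 2/3  <
a = 2/3, b = 1 ↦ 2/3  <
a = 1, b = 0 ↦ 0  <
a = 1, b = 1/3 ↦ 1/3  <
a = 1, b = 2/3 ↦ 2/3  <
a = 1, b = 1 ↦ 1  ≥
So 1 of the 16 assignments meets the threshold.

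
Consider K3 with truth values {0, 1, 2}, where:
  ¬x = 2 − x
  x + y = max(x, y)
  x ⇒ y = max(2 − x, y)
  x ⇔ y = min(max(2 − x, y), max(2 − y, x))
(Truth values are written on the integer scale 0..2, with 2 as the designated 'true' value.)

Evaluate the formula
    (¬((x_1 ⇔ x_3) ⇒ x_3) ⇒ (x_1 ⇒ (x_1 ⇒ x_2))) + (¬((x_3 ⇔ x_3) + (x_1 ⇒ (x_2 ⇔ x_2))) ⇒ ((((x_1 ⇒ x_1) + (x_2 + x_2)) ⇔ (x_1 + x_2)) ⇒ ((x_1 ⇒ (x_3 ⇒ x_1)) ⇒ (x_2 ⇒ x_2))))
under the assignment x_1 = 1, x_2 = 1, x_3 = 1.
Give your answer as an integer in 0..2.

1

x_1 ⇔ x_3 = 1 ⇔ 1 = 1
(x_1 ⇔ x_3) ⇒ x_3 = 1 ⇒ 1 = 1
¬((x_1 ⇔ x_3) ⇒ x_3) = ¬1 = 1
x_1 ⇒ x_2 = 1 ⇒ 1 = 1
x_1 ⇒ (x_1 ⇒ x_2) = 1 ⇒ 1 = 1
¬((x_1 ⇔ x_3) ⇒ x_3) ⇒ (x_1 ⇒ (x_1 ⇒ x_2)) = 1 ⇒ 1 = 1
x_3 ⇔ x_3 = 1 ⇔ 1 = 1
x_2 ⇔ x_2 = 1 ⇔ 1 = 1
x_1 ⇒ (x_2 ⇔ x_2) = 1 ⇒ 1 = 1
(x_3 ⇔ x_3) + (x_1 ⇒ (x_2 ⇔ x_2)) = 1 + 1 = 1
¬((x_3 ⇔ x_3) + (x_1 ⇒ (x_2 ⇔ x_2))) = ¬1 = 1
x_1 ⇒ x_1 = 1 ⇒ 1 = 1
x_2 + x_2 = 1 + 1 = 1
(x_1 ⇒ x_1) + (x_2 + x_2) = 1 + 1 = 1
x_1 + x_2 = 1 + 1 = 1
((x_1 ⇒ x_1) + (x_2 + x_2)) ⇔ (x_1 + x_2) = 1 ⇔ 1 = 1
x_3 ⇒ x_1 = 1 ⇒ 1 = 1
x_1 ⇒ (x_3 ⇒ x_1) = 1 ⇒ 1 = 1
x_2 ⇒ x_2 = 1 ⇒ 1 = 1
(x_1 ⇒ (x_3 ⇒ x_1)) ⇒ (x_2 ⇒ x_2) = 1 ⇒ 1 = 1
(((x_1 ⇒ x_1) + (x_2 + x_2)) ⇔ (x_1 + x_2)) ⇒ ((x_1 ⇒ (x_3 ⇒ x_1)) ⇒ (x_2 ⇒ x_2)) = 1 ⇒ 1 = 1
¬((x_3 ⇔ x_3) + (x_1 ⇒ (x_2 ⇔ x_2))) ⇒ ((((x_1 ⇒ x_1) + (x_2 + x_2)) ⇔ (x_1 + x_2)) ⇒ ((x_1 ⇒ (x_3 ⇒ x_1)) ⇒ (x_2 ⇒ x_2))) = 1 ⇒ 1 = 1
(¬((x_1 ⇔ x_3) ⇒ x_3) ⇒ (x_1 ⇒ (x_1 ⇒ x_2))) + (¬((x_3 ⇔ x_3) + (x_1 ⇒ (x_2 ⇔ x_2))) ⇒ ((((x_1 ⇒ x_1) + (x_2 + x_2)) ⇔ (x_1 + x_2)) ⇒ ((x_1 ⇒ (x_3 ⇒ x_1)) ⇒ (x_2 ⇒ x_2)))) = 1 + 1 = 1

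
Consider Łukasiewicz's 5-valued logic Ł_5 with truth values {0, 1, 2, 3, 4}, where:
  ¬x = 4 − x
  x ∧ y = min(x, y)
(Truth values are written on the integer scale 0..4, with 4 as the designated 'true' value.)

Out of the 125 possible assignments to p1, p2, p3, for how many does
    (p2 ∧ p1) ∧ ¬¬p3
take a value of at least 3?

value 4: 1 assignment (counts)
value 3: 7 assignments (counts)
value 2: 19 assignments
value 1: 37 assignments
value 0: 61 assignments
So 8 of the 125 assignments meet the threshold.

8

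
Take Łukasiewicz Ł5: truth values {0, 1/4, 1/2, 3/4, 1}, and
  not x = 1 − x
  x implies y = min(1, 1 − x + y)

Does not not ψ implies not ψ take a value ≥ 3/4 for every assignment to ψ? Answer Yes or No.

No

Counterexample: take ψ = 3/4.
not ψ = not 3/4 = 1/4
not not ψ = not 1/4 = 3/4
not ψ = not 3/4 = 1/4
not not ψ implies not ψ = 3/4 implies 1/4 = 1/2
This gives 1/2, which is below 3/4.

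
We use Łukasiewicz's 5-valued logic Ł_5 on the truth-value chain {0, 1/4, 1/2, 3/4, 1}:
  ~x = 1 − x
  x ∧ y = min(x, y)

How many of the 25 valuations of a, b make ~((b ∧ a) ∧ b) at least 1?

9

value 1: 9 assignments (counts)
value 3/4: 7 assignments
value 1/2: 5 assignments
value 1/4: 3 assignments
value 0: 1 assignment
So 9 of the 25 assignments meet the threshold.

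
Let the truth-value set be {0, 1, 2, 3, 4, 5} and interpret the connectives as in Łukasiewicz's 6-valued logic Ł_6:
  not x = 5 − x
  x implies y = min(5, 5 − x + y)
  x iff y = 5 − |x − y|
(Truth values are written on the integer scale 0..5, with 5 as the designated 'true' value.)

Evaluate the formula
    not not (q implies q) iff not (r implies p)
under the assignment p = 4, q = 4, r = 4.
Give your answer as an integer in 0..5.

q implies q = 4 implies 4 = 5
not (q implies q) = not 5 = 0
not not (q implies q) = not 0 = 5
r implies p = 4 implies 4 = 5
not (r implies p) = not 5 = 0
not not (q implies q) iff not (r implies p) = 5 iff 0 = 0

0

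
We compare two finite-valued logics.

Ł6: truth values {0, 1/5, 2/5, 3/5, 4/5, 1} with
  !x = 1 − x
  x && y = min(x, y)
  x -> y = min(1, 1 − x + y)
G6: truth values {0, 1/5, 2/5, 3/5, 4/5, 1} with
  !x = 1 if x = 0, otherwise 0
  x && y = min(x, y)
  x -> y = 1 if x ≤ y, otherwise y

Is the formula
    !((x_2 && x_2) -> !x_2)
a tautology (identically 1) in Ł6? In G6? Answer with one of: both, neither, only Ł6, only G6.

neither

In Ł6: at x_2 = 0 the value is 0 — not a tautology.
In G6: at x_2 = 0 the value is 0 — not a tautology.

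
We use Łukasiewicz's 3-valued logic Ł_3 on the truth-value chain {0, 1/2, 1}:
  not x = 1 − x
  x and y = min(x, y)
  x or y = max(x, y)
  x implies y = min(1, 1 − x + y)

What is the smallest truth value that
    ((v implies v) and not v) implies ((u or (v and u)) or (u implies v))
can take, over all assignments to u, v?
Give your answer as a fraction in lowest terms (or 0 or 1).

Take u = 1/2, v = 0:
v implies v = 0 implies 0 = 1
not v = not 0 = 1
(v implies v) and not v = 1 and 1 = 1
v and u = 0 and 1/2 = 0
u or (v and u) = 1/2 or 0 = 1/2
u implies v = 1/2 implies 0 = 1/2
(u or (v and u)) or (u implies v) = 1/2 or 1/2 = 1/2
((v implies v) and not v) implies ((u or (v and u)) or (u implies v)) = 1 implies 1/2 = 1/2
No assignment yields a value below 1/2, so this is the minimum.

1/2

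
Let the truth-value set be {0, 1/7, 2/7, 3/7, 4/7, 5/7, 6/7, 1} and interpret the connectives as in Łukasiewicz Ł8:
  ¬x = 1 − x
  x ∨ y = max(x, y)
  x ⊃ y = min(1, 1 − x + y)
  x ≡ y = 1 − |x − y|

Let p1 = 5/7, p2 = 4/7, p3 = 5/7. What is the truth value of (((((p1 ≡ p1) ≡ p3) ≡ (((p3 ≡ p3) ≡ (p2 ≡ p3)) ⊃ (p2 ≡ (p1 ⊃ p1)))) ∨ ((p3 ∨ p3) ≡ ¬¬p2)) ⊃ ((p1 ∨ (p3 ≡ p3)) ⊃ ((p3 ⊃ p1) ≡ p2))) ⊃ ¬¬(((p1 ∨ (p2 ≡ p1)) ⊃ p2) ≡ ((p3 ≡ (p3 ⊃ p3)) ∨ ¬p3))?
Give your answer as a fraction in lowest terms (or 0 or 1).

1

p1 ≡ p1 = 5/7 ≡ 5/7 = 1
(p1 ≡ p1) ≡ p3 = 1 ≡ 5/7 = 5/7
p3 ≡ p3 = 5/7 ≡ 5/7 = 1
p2 ≡ p3 = 4/7 ≡ 5/7 = 6/7
(p3 ≡ p3) ≡ (p2 ≡ p3) = 1 ≡ 6/7 = 6/7
p1 ⊃ p1 = 5/7 ⊃ 5/7 = 1
p2 ≡ (p1 ⊃ p1) = 4/7 ≡ 1 = 4/7
((p3 ≡ p3) ≡ (p2 ≡ p3)) ⊃ (p2 ≡ (p1 ⊃ p1)) = 6/7 ⊃ 4/7 = 5/7
((p1 ≡ p1) ≡ p3) ≡ (((p3 ≡ p3) ≡ (p2 ≡ p3)) ⊃ (p2 ≡ (p1 ⊃ p1))) = 5/7 ≡ 5/7 = 1
p3 ∨ p3 = 5/7 ∨ 5/7 = 5/7
¬p2 = ¬4/7 = 3/7
¬¬p2 = ¬3/7 = 4/7
(p3 ∨ p3) ≡ ¬¬p2 = 5/7 ≡ 4/7 = 6/7
(((p1 ≡ p1) ≡ p3) ≡ (((p3 ≡ p3) ≡ (p2 ≡ p3)) ⊃ (p2 ≡ (p1 ⊃ p1)))) ∨ ((p3 ∨ p3) ≡ ¬¬p2) = 1 ∨ 6/7 = 1
p3 ≡ p3 = 5/7 ≡ 5/7 = 1
p1 ∨ (p3 ≡ p3) = 5/7 ∨ 1 = 1
p3 ⊃ p1 = 5/7 ⊃ 5/7 = 1
(p3 ⊃ p1) ≡ p2 = 1 ≡ 4/7 = 4/7
(p1 ∨ (p3 ≡ p3)) ⊃ ((p3 ⊃ p1) ≡ p2) = 1 ⊃ 4/7 = 4/7
((((p1 ≡ p1) ≡ p3) ≡ (((p3 ≡ p3) ≡ (p2 ≡ p3)) ⊃ (p2 ≡ (p1 ⊃ p1)))) ∨ ((p3 ∨ p3) ≡ ¬¬p2)) ⊃ ((p1 ∨ (p3 ≡ p3)) ⊃ ((p3 ⊃ p1) ≡ p2)) = 1 ⊃ 4/7 = 4/7
p2 ≡ p1 = 4/7 ≡ 5/7 = 6/7
p1 ∨ (p2 ≡ p1) = 5/7 ∨ 6/7 = 6/7
(p1 ∨ (p2 ≡ p1)) ⊃ p2 = 6/7 ⊃ 4/7 = 5/7
p3 ⊃ p3 = 5/7 ⊃ 5/7 = 1
p3 ≡ (p3 ⊃ p3) = 5/7 ≡ 1 = 5/7
¬p3 = ¬5/7 = 2/7
(p3 ≡ (p3 ⊃ p3)) ∨ ¬p3 = 5/7 ∨ 2/7 = 5/7
((p1 ∨ (p2 ≡ p1)) ⊃ p2) ≡ ((p3 ≡ (p3 ⊃ p3)) ∨ ¬p3) = 5/7 ≡ 5/7 = 1
¬(((p1 ∨ (p2 ≡ p1)) ⊃ p2) ≡ ((p3 ≡ (p3 ⊃ p3)) ∨ ¬p3)) = ¬1 = 0
¬¬(((p1 ∨ (p2 ≡ p1)) ⊃ p2) ≡ ((p3 ≡ (p3 ⊃ p3)) ∨ ¬p3)) = ¬0 = 1
(((((p1 ≡ p1) ≡ p3) ≡ (((p3 ≡ p3) ≡ (p2 ≡ p3)) ⊃ (p2 ≡ (p1 ⊃ p1)))) ∨ ((p3 ∨ p3) ≡ ¬¬p2)) ⊃ ((p1 ∨ (p3 ≡ p3)) ⊃ ((p3 ⊃ p1) ≡ p2))) ⊃ ¬¬(((p1 ∨ (p2 ≡ p1)) ⊃ p2) ≡ ((p3 ≡ (p3 ⊃ p3)) ∨ ¬p3)) = 4/7 ⊃ 1 = 1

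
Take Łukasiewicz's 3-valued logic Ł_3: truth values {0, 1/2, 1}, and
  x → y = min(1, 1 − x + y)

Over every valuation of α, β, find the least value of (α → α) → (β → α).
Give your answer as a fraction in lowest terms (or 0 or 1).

0

Take α = 0, β = 1:
α → α = 0 → 0 = 1
β → α = 1 → 0 = 0
(α → α) → (β → α) = 1 → 0 = 0
No assignment yields a value below 0, so this is the minimum.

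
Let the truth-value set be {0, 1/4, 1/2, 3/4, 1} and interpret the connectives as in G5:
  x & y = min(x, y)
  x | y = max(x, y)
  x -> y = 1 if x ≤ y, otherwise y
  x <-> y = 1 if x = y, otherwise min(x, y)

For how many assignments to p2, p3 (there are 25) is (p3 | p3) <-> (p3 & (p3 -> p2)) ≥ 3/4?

value 1: 15 assignments (counts)
value 3/4: 1 assignment (counts)
value 1/2: 2 assignments
value 1/4: 3 assignments
value 0: 4 assignments
So 16 of the 25 assignments meet the threshold.

16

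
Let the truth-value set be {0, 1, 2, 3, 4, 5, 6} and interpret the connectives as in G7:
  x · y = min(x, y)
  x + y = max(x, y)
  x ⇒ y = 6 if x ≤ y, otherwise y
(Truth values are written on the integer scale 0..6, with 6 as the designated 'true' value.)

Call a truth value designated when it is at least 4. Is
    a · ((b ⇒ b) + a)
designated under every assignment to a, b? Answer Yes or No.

No

Counterexample: take a = 0, b = 0.
b ⇒ b = 0 ⇒ 0 = 6
(b ⇒ b) + a = 6 + 0 = 6
a · ((b ⇒ b) + a) = 0 · 6 = 0
This gives 0, which is below 4.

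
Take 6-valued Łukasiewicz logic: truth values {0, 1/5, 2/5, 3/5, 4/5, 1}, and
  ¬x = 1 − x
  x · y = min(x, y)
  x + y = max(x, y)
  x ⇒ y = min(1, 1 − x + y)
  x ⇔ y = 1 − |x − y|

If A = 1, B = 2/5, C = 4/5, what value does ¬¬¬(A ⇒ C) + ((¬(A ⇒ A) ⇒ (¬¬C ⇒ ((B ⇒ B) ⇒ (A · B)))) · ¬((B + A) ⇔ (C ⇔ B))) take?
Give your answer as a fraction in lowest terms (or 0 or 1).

2/5

A ⇒ C = 1 ⇒ 4/5 = 4/5
¬(A ⇒ C) = ¬4/5 = 1/5
¬¬(A ⇒ C) = ¬1/5 = 4/5
¬¬¬(A ⇒ C) = ¬4/5 = 1/5
A ⇒ A = 1 ⇒ 1 = 1
¬(A ⇒ A) = ¬1 = 0
¬C = ¬4/5 = 1/5
¬¬C = ¬1/5 = 4/5
B ⇒ B = 2/5 ⇒ 2/5 = 1
A · B = 1 · 2/5 = 2/5
(B ⇒ B) ⇒ (A · B) = 1 ⇒ 2/5 = 2/5
¬¬C ⇒ ((B ⇒ B) ⇒ (A · B)) = 4/5 ⇒ 2/5 = 3/5
¬(A ⇒ A) ⇒ (¬¬C ⇒ ((B ⇒ B) ⇒ (A · B))) = 0 ⇒ 3/5 = 1
B + A = 2/5 + 1 = 1
C ⇔ B = 4/5 ⇔ 2/5 = 3/5
(B + A) ⇔ (C ⇔ B) = 1 ⇔ 3/5 = 3/5
¬((B + A) ⇔ (C ⇔ B)) = ¬3/5 = 2/5
(¬(A ⇒ A) ⇒ (¬¬C ⇒ ((B ⇒ B) ⇒ (A · B)))) · ¬((B + A) ⇔ (C ⇔ B)) = 1 · 2/5 = 2/5
¬¬¬(A ⇒ C) + ((¬(A ⇒ A) ⇒ (¬¬C ⇒ ((B ⇒ B) ⇒ (A · B)))) · ¬((B + A) ⇔ (C ⇔ B))) = 1/5 + 2/5 = 2/5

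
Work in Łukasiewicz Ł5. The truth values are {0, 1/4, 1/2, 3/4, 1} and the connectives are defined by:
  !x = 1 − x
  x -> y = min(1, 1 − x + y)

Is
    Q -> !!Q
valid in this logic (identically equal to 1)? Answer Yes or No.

Q = 0 ↦ 1
Q = 1/4 ↦ 1
Q = 1/2 ↦ 1
Q = 3/4 ↦ 1
Q = 1 ↦ 1
Every assignment gives a value ≥ 1.

Yes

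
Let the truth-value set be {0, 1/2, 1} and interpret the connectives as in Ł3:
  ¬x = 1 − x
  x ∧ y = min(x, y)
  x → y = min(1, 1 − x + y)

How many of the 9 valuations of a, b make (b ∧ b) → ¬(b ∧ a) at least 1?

7

a = 0, b = 0 ↦ 1  ≥
a = 0, b = 1/2 ↦ 1  ≥
a = 0, b = 1 ↦ 1  ≥
a = 1/2, b = 0 ↦ 1  ≥
a = 1/2, b = 1/2 ↦ 1  ≥
a = 1/2, b = 1 ↦ 1/2  <
a = 1, b = 0 ↦ 1  ≥
a = 1, b = 1/2 ↦ 1  ≥
a = 1, b = 1 ↦ 0  <
So 7 of the 9 assignments meet the threshold.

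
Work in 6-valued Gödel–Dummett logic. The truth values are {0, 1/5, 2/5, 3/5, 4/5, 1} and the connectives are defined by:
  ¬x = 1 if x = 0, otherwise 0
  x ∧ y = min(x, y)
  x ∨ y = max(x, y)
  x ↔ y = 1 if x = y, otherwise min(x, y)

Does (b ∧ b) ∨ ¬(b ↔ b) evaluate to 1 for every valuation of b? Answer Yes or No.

Counterexample: take b = 0.
b ∧ b = 0 ∧ 0 = 0
b ↔ b = 0 ↔ 0 = 1
¬(b ↔ b) = ¬1 = 0
(b ∧ b) ∨ ¬(b ↔ b) = 0 ∨ 0 = 0
This gives 0 ≠ 1.

No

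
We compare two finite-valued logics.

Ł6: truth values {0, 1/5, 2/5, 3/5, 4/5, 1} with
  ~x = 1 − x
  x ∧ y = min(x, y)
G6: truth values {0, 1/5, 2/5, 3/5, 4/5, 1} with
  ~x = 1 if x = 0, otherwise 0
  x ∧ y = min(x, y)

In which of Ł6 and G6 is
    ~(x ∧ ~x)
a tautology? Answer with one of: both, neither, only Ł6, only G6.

only G6

In Ł6: at x = 1/5 the value is 4/5 — not a tautology.
In G6: every assignment gives 1 — tautology.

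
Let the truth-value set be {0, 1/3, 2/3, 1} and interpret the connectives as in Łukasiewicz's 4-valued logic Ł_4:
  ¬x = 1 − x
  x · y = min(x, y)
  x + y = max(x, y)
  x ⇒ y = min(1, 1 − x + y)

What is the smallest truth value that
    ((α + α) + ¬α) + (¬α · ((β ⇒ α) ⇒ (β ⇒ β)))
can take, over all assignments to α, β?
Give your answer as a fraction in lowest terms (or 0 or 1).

Take α = 1/3, β = 0:
α + α = 1/3 + 1/3 = 1/3
¬α = ¬1/3 = 2/3
(α + α) + ¬α = 1/3 + 2/3 = 2/3
¬α = ¬1/3 = 2/3
β ⇒ α = 0 ⇒ 1/3 = 1
β ⇒ β = 0 ⇒ 0 = 1
(β ⇒ α) ⇒ (β ⇒ β) = 1 ⇒ 1 = 1
¬α · ((β ⇒ α) ⇒ (β ⇒ β)) = 2/3 · 1 = 2/3
((α + α) + ¬α) + (¬α · ((β ⇒ α) ⇒ (β ⇒ β))) = 2/3 + 2/3 = 2/3
No assignment yields a value below 2/3, so this is the minimum.

2/3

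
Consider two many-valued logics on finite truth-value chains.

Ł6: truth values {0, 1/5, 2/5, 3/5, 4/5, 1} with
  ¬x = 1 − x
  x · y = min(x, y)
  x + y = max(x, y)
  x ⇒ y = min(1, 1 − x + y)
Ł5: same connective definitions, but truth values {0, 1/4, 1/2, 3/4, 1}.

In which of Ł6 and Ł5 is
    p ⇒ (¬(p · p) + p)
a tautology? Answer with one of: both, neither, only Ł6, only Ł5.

In Ł6: every assignment gives 1 — tautology.
In Ł5: every assignment gives 1 — tautology.

both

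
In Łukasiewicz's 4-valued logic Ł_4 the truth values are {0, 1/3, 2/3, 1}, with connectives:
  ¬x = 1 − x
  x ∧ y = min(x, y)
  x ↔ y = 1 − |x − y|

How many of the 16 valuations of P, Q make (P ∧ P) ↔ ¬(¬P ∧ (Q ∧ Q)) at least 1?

10

P = 0, Q = 0 ↦ 0  <
P = 0, Q = 1/3 ↦ 1/3  <
P = 0, Q = 2/3 ↦ 2/3  <
P = 0, Q = 1 ↦ 1  ≥
P = 1/3, Q = 0 ↦ 1/3  <
P = 1/3, Q = 1/3 ↦ 2/3  <
P = 1/3, Q = 2/3 ↦ 1  ≥
P = 1/3, Q = 1 ↦ 1  ≥
P = 2/3, Q = 0 ↦ 2/3  <
P = 2/3, Q = 1/3 ↦ 1  ≥
P = 2/3, Q = 2/3 ↦ 1  ≥
P = 2/3, Q = 1 ↦ 1  ≥
P = 1, Q = 0 ↦ 1  ≥
P = 1, Q = 1/3 ↦ 1  ≥
P = 1, Q = 2/3 ↦ 1  ≥
P = 1, Q = 1 ↦ 1  ≥
So 10 of the 16 assignments meet the threshold.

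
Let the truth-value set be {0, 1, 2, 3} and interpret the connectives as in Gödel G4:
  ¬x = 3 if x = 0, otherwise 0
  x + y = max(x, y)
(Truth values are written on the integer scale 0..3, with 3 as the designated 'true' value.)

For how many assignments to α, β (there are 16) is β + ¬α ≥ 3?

α = 0, β = 0 ↦ 3  ≥
α = 0, β = 1 ↦ 3  ≥
α = 0, β = 2 ↦ 3  ≥
α = 0, β = 3 ↦ 3  ≥
α = 1, β = 0 ↦ 0  <
α = 1, β = 1 ↦ 1  <
α = 1, β = 2 ↦ 2  <
α = 1, β = 3 ↦ 3  ≥
α = 2, β = 0 ↦ 0  <
α = 2, β = 1 ↦ 1  <
α = 2, β = 2 ↦ 2  <
α = 2, β = 3 ↦ 3  ≥
α = 3, β = 0 ↦ 0  <
α = 3, β = 1 ↦ 1  <
α = 3, β = 2 ↦ 2  <
α = 3, β = 3 ↦ 3  ≥
So 7 of the 16 assignments meet the threshold.

7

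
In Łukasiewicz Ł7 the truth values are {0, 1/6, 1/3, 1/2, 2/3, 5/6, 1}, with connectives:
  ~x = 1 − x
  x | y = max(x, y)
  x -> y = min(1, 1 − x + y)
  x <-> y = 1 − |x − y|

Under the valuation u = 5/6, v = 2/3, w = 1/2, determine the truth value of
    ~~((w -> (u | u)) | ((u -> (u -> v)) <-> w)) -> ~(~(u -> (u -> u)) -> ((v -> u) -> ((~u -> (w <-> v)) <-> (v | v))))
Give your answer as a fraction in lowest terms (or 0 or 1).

0

u | u = 5/6 | 5/6 = 5/6
w -> (u | u) = 1/2 -> 5/6 = 1
u -> v = 5/6 -> 2/3 = 5/6
u -> (u -> v) = 5/6 -> 5/6 = 1
(u -> (u -> v)) <-> w = 1 <-> 1/2 = 1/2
(w -> (u | u)) | ((u -> (u -> v)) <-> w) = 1 | 1/2 = 1
~((w -> (u | u)) | ((u -> (u -> v)) <-> w)) = ~1 = 0
~~((w -> (u | u)) | ((u -> (u -> v)) <-> w)) = ~0 = 1
u -> u = 5/6 -> 5/6 = 1
u -> (u -> u) = 5/6 -> 1 = 1
~(u -> (u -> u)) = ~1 = 0
v -> u = 2/3 -> 5/6 = 1
~u = ~5/6 = 1/6
w <-> v = 1/2 <-> 2/3 = 5/6
~u -> (w <-> v) = 1/6 -> 5/6 = 1
v | v = 2/3 | 2/3 = 2/3
(~u -> (w <-> v)) <-> (v | v) = 1 <-> 2/3 = 2/3
(v -> u) -> ((~u -> (w <-> v)) <-> (v | v)) = 1 -> 2/3 = 2/3
~(u -> (u -> u)) -> ((v -> u) -> ((~u -> (w <-> v)) <-> (v | v))) = 0 -> 2/3 = 1
~(~(u -> (u -> u)) -> ((v -> u) -> ((~u -> (w <-> v)) <-> (v | v)))) = ~1 = 0
~~((w -> (u | u)) | ((u -> (u -> v)) <-> w)) -> ~(~(u -> (u -> u)) -> ((v -> u) -> ((~u -> (w <-> v)) <-> (v | v)))) = 1 -> 0 = 0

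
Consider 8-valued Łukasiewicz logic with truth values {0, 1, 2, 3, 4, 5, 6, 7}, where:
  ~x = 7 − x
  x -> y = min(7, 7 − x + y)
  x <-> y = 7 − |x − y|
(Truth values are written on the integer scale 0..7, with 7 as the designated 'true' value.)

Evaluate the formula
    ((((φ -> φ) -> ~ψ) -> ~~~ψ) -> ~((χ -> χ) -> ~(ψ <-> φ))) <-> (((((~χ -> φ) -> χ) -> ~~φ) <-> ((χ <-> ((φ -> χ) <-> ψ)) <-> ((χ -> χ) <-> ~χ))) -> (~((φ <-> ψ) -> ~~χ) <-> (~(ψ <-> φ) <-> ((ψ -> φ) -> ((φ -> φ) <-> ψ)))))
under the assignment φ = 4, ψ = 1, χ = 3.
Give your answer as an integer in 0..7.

φ -> φ = 4 -> 4 = 7
~ψ = ~1 = 6
(φ -> φ) -> ~ψ = 7 -> 6 = 6
~ψ = ~1 = 6
~~ψ = ~6 = 1
~~~ψ = ~1 = 6
((φ -> φ) -> ~ψ) -> ~~~ψ = 6 -> 6 = 7
χ -> χ = 3 -> 3 = 7
ψ <-> φ = 1 <-> 4 = 4
~(ψ <-> φ) = ~4 = 3
(χ -> χ) -> ~(ψ <-> φ) = 7 -> 3 = 3
~((χ -> χ) -> ~(ψ <-> φ)) = ~3 = 4
(((φ -> φ) -> ~ψ) -> ~~~ψ) -> ~((χ -> χ) -> ~(ψ <-> φ)) = 7 -> 4 = 4
~χ = ~3 = 4
~χ -> φ = 4 -> 4 = 7
(~χ -> φ) -> χ = 7 -> 3 = 3
~φ = ~4 = 3
~~φ = ~3 = 4
((~χ -> φ) -> χ) -> ~~φ = 3 -> 4 = 7
φ -> χ = 4 -> 3 = 6
(φ -> χ) <-> ψ = 6 <-> 1 = 2
χ <-> ((φ -> χ) <-> ψ) = 3 <-> 2 = 6
χ -> χ = 3 -> 3 = 7
~χ = ~3 = 4
(χ -> χ) <-> ~χ = 7 <-> 4 = 4
(χ <-> ((φ -> χ) <-> ψ)) <-> ((χ -> χ) <-> ~χ) = 6 <-> 4 = 5
(((~χ -> φ) -> χ) -> ~~φ) <-> ((χ <-> ((φ -> χ) <-> ψ)) <-> ((χ -> χ) <-> ~χ)) = 7 <-> 5 = 5
φ <-> ψ = 4 <-> 1 = 4
~χ = ~3 = 4
~~χ = ~4 = 3
(φ <-> ψ) -> ~~χ = 4 -> 3 = 6
~((φ <-> ψ) -> ~~χ) = ~6 = 1
ψ <-> φ = 1 <-> 4 = 4
~(ψ <-> φ) = ~4 = 3
ψ -> φ = 1 -> 4 = 7
φ -> φ = 4 -> 4 = 7
(φ -> φ) <-> ψ = 7 <-> 1 = 1
(ψ -> φ) -> ((φ -> φ) <-> ψ) = 7 -> 1 = 1
~(ψ <-> φ) <-> ((ψ -> φ) -> ((φ -> φ) <-> ψ)) = 3 <-> 1 = 5
~((φ <-> ψ) -> ~~χ) <-> (~(ψ <-> φ) <-> ((ψ -> φ) -> ((φ -> φ) <-> ψ))) = 1 <-> 5 = 3
((((~χ -> φ) -> χ) -> ~~φ) <-> ((χ <-> ((φ -> χ) <-> ψ)) <-> ((χ -> χ) <-> ~χ))) -> (~((φ <-> ψ) -> ~~χ) <-> (~(ψ <-> φ) <-> ((ψ -> φ) -> ((φ -> φ) <-> ψ)))) = 5 -> 3 = 5
((((φ -> φ) -> ~ψ) -> ~~~ψ) -> ~((χ -> χ) -> ~(ψ <-> φ))) <-> (((((~χ -> φ) -> χ) -> ~~φ) <-> ((χ <-> ((φ -> χ) <-> ψ)) <-> ((χ -> χ) <-> ~χ))) -> (~((φ <-> ψ) -> ~~χ) <-> (~(ψ <-> φ) <-> ((ψ -> φ) -> ((φ -> φ) <-> ψ))))) = 4 <-> 5 = 6

6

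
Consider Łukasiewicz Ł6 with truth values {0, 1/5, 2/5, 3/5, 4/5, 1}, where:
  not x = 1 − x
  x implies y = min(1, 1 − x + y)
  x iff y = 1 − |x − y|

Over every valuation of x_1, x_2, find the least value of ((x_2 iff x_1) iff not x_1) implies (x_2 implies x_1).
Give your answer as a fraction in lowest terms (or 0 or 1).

Take x_1 = 2/5, x_2 = 4/5:
x_2 iff x_1 = 4/5 iff 2/5 = 3/5
not x_1 = not 2/5 = 3/5
(x_2 iff x_1) iff not x_1 = 3/5 iff 3/5 = 1
x_2 implies x_1 = 4/5 implies 2/5 = 3/5
((x_2 iff x_1) iff not x_1) implies (x_2 implies x_1) = 1 implies 3/5 = 3/5
No assignment yields a value below 3/5, so this is the minimum.

3/5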